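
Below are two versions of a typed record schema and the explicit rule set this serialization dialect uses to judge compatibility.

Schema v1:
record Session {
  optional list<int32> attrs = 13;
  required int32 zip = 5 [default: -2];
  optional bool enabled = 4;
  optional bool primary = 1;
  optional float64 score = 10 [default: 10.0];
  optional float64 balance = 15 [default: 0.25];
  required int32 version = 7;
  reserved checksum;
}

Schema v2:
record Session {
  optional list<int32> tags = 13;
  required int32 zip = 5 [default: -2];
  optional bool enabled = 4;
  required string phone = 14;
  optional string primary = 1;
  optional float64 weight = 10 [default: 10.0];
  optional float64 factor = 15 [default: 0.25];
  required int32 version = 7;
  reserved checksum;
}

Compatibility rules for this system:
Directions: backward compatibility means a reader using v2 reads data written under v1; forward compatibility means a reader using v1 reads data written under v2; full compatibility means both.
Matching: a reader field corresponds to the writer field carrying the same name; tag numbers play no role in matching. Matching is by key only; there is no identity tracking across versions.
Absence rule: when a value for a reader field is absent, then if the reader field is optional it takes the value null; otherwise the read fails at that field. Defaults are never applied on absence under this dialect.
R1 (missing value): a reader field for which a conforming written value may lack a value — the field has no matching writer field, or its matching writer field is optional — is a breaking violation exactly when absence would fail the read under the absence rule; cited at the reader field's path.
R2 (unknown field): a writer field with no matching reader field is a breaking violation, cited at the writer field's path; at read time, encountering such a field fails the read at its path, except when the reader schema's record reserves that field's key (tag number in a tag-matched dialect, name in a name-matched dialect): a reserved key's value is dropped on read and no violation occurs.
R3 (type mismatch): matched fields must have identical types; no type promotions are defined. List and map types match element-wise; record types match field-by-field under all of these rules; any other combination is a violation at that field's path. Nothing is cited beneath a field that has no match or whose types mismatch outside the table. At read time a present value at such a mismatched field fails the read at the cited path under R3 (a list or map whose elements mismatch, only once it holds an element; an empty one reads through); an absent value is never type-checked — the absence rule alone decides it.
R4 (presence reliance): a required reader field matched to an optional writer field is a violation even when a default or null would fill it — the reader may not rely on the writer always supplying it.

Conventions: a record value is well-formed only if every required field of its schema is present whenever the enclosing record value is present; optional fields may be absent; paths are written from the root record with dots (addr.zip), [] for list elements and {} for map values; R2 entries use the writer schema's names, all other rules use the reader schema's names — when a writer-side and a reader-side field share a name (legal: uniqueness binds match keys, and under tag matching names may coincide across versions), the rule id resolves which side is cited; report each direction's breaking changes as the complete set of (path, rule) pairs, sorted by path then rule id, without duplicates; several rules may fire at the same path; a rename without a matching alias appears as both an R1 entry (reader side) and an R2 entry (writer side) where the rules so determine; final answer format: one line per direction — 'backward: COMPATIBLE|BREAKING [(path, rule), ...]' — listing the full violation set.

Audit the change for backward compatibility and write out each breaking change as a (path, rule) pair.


the writer's type comes first in each Session pair
backward on Session — v2 reading data written by v1:
  tags: no writer-side match
  int32 -> int32, writer required: zip aligns to zip
  bool -> bool, writer optional: enabled aligns to enabled
  phone: no writer-side match
  bool -> string, writer optional: primary aligns to primary
  weight: no writer-side match
  factor: no writer-side match
  int32 -> int32, writer required: version aligns to version
  attrs (writer side), unknown to reader
  score (writer side), unknown to reader
  balance (writer side), unknown to reader
  breaking: (attrs, R2)
  breaking: (balance, R2)
  breaking: (phone, R1)
  breaking: (primary, R3)
  breaking: (score, R2)
  backward on Session therefore BREAKING (5)

backward: BREAKING [(attrs, R2), (balance, R2), (phone, R1), (primary, R3), (score, R2)]


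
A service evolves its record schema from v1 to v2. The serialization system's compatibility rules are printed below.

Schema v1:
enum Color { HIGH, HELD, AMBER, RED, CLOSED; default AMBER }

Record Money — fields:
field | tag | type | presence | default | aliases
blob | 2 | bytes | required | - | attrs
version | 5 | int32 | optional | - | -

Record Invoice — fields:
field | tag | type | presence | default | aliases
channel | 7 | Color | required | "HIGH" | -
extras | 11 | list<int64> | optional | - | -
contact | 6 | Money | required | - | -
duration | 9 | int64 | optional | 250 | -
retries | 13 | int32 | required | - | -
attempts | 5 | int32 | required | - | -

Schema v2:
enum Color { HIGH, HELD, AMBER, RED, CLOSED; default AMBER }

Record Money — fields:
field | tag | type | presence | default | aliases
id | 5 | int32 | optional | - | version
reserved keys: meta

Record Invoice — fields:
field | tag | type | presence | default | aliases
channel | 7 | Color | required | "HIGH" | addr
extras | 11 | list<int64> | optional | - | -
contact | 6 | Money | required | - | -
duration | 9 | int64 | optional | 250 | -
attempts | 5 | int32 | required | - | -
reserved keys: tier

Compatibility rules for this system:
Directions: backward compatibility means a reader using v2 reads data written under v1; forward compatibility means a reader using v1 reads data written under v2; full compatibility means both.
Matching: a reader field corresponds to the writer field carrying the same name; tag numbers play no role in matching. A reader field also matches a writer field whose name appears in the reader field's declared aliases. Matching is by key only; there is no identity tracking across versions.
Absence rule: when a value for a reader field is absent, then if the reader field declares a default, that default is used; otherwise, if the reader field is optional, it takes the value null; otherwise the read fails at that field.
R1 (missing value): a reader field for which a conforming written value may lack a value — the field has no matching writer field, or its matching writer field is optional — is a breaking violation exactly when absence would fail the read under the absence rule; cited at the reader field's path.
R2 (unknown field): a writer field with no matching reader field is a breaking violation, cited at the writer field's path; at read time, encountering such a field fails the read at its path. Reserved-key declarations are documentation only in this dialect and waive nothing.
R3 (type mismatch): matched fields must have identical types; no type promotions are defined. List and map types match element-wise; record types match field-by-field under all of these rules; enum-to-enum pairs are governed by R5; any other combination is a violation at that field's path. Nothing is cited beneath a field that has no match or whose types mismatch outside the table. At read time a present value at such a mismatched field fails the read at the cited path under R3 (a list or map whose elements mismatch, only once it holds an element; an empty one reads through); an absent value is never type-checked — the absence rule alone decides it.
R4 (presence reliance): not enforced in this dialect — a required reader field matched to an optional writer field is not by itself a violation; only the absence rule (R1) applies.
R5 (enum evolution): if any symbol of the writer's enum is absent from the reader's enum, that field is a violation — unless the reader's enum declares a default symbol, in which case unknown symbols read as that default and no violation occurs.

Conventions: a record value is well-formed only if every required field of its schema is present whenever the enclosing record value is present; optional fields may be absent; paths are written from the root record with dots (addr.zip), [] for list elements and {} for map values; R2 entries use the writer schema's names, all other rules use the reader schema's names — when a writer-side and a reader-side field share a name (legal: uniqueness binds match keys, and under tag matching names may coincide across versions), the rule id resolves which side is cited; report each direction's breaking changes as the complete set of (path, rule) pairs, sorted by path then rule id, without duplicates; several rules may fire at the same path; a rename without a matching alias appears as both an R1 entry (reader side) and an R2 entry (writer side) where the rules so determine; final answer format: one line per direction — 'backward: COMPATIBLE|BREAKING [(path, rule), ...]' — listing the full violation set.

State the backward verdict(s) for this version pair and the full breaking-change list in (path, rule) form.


backward: BREAKING [(contact.blob, R2), (retries, R2)]

the writer's type comes first in each Invoice pair
checking backward for Invoice: reader v2 against writer v1:
  writer required, Color -> Color: reader channel maps from writer channel
  writer optional, list<int64> -> list<int64>: reader extras maps from writer extras
  writer required, Money -> Money: reader contact maps from writer contact
  writer optional, int64 -> int64: reader duration maps from writer duration
  writer required, int32 -> int32: reader attempts maps from writer attempts
  retries (writer side), unknown to reader
  writer optional, int32 -> int32: reader contact.id maps from writer contact.version
  contact.blob (writer side), unknown to reader
  breaking: (contact.blob, R2)
  breaking: (retries, R2)
  => backward: BREAKING (2)
diffs on Invoice not affecting the asked answer:
  renamed field version to id in record Money (alias version declared on the renamed field) -> matters only for Invoice's forward compatibility — outside the asked direction


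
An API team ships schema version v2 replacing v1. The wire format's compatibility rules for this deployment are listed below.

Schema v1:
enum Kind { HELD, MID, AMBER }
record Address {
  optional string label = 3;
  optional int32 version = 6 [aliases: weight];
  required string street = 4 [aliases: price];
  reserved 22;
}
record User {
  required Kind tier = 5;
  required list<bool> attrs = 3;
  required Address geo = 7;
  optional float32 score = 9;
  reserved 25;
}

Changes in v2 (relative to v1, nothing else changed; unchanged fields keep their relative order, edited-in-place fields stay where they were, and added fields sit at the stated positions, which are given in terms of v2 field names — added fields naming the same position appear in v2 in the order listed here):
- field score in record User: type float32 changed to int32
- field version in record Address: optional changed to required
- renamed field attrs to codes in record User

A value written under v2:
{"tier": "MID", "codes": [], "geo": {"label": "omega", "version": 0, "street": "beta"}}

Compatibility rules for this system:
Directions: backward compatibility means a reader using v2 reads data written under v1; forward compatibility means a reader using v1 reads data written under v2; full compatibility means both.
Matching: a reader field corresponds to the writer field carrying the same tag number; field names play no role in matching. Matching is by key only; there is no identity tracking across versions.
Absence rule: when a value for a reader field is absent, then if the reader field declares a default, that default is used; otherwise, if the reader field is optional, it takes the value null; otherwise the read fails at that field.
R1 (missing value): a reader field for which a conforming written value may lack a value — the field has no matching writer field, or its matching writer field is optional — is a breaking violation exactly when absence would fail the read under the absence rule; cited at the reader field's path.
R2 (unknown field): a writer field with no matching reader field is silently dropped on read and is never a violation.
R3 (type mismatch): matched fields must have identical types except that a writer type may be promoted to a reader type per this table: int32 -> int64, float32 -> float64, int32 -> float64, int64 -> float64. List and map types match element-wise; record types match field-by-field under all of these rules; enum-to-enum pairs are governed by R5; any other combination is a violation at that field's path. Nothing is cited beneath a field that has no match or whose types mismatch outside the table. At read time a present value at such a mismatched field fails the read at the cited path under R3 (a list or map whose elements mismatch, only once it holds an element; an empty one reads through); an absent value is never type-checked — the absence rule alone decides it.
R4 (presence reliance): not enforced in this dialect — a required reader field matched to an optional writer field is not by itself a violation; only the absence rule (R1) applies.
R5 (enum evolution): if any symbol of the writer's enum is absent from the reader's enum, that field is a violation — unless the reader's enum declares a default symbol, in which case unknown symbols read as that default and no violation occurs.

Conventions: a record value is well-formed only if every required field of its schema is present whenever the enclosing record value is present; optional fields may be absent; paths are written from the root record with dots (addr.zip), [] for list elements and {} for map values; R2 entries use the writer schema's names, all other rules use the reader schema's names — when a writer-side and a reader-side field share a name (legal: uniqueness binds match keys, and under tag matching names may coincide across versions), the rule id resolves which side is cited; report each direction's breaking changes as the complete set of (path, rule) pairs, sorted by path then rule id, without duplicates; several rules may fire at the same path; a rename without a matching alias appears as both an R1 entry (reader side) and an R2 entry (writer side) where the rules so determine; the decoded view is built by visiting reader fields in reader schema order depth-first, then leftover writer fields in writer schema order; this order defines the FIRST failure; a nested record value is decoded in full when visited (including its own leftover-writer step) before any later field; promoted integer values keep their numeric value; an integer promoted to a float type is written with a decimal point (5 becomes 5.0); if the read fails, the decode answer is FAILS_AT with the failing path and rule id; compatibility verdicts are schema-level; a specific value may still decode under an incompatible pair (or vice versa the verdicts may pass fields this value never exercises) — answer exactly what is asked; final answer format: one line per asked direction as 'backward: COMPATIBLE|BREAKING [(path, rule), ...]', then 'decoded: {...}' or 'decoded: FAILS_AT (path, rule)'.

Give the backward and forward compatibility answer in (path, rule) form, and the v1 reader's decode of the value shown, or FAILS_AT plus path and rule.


backward: BREAKING [(geo.version, R1), (score, R3)]; forward: BREAKING [(score, R3)]; decoded: {"tier": "MID", "attrs": [], "geo": {"label": "omega", "version": 0, "street": "beta"}, "score": null}

the writer's type comes first in each User pair
checking backward for User: reader v2 against writer v1:
  Kind -> Kind, writer required: tier aligns to tier
  list<bool> -> list<bool>, writer required: codes aligns to attrs
  Address -> Address, writer required: geo aligns to geo
  float32 -> int32, writer optional: score aligns to score
  string -> string, writer optional: geo.label aligns to geo.label
  int32 -> int32, writer optional: geo.version aligns to geo.version
  string -> string, writer required: geo.street aligns to geo.street
  breaking: (geo.version, R1)
  breaking: (score, R3)
  => backward verdict for User: BREAKING, 2 violation(s)
checking forward for User: reader v1 against writer v2:
  Kind -> Kind, writer required: tier aligns to tier
  list<bool> -> list<bool>, writer required: attrs aligns to codes
  Address -> Address, writer required: geo aligns to geo
  int32 -> float32, writer optional: score aligns to score
  string -> string, writer optional: geo.label aligns to geo.label
  int32 -> int32, writer required: geo.version aligns to geo.version
  string -> string, writer required: geo.street aligns to geo.street
  breaking: (score, R3)
  => forward verdict for User: BREAKING, 1 violation(s)
decode walk for User under reader schema v1:
  tier := "MID"
  attrs := [] (from writer codes)
  geo.label := "omega"
  geo.version := 0
  geo.street := "beta"
  score := null (absent, optional -> null)
  => decoded: {"tier": "MID", "attrs": [], "geo": {"label": "omega", "version": 0, "street": "beta"}, "score": null}


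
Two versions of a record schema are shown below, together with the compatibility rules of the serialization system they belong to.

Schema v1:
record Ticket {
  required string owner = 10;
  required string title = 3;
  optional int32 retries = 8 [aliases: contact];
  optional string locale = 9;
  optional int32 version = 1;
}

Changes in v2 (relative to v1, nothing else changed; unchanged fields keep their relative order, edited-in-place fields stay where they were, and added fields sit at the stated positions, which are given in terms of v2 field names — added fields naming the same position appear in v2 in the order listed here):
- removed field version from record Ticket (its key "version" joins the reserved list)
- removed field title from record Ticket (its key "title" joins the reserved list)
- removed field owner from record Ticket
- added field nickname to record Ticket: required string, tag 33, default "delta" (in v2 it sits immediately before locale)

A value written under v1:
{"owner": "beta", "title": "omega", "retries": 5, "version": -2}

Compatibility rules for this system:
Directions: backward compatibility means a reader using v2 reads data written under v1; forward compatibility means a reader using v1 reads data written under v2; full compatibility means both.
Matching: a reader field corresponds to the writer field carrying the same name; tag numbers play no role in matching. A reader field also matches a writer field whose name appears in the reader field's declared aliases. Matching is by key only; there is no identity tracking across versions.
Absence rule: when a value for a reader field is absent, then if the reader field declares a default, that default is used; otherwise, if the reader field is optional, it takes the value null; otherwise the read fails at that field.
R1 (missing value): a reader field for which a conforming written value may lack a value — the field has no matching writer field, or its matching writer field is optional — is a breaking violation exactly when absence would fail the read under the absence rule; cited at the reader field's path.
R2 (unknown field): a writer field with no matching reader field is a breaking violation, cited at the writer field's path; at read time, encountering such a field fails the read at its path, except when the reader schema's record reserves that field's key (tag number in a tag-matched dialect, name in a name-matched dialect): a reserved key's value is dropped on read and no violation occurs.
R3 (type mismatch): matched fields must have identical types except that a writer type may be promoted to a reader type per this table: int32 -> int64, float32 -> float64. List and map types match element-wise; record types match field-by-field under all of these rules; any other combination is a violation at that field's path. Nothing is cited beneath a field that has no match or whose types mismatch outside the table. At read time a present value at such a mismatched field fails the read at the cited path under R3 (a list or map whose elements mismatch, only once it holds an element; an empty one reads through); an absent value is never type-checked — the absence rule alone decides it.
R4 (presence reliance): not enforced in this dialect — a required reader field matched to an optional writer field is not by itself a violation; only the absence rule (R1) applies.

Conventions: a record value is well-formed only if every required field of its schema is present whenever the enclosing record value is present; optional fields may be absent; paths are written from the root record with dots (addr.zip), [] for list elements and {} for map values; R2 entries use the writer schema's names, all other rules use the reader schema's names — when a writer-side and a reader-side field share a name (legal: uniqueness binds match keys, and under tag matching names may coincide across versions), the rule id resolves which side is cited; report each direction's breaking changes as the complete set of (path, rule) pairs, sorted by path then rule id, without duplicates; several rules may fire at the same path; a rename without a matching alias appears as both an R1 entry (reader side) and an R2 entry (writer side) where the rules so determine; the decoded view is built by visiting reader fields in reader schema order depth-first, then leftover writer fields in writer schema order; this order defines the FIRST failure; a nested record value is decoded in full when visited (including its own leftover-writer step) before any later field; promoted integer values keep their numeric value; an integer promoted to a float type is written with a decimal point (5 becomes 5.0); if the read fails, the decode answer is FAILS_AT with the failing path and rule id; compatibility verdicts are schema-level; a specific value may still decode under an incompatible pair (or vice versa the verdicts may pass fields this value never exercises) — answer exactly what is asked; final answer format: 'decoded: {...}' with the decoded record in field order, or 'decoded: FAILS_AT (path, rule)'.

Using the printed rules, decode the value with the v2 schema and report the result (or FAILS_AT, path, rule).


each type pair in Ticket: writer, then reader
decode (reader v2):
  retries := 5
  nickname := "delta" (no value, default fills)
  locale := null (not supplied -> null)
  read fails at owner under R2 (unknown field)
  => FAILS_AT (owner, R2)
checking off the Ticket differences that do not matter here:
  removed field version from record Ticket (its key "version" joins the reserved list) -> triggers nothing under the printed rules; the Ticket answer is the same either way
  removed field title from record Ticket (its key "title" joins the reserved list) -> a verdict-level change on Ticket — the shown value reads the same
  added field nickname to record Ticket: required string, tag 33, default "delta" (in v2 it sits immediately before locale) -> a verdict-level change on Ticket — the shown value reads the same

decoded: FAILS_AT (owner, R2)


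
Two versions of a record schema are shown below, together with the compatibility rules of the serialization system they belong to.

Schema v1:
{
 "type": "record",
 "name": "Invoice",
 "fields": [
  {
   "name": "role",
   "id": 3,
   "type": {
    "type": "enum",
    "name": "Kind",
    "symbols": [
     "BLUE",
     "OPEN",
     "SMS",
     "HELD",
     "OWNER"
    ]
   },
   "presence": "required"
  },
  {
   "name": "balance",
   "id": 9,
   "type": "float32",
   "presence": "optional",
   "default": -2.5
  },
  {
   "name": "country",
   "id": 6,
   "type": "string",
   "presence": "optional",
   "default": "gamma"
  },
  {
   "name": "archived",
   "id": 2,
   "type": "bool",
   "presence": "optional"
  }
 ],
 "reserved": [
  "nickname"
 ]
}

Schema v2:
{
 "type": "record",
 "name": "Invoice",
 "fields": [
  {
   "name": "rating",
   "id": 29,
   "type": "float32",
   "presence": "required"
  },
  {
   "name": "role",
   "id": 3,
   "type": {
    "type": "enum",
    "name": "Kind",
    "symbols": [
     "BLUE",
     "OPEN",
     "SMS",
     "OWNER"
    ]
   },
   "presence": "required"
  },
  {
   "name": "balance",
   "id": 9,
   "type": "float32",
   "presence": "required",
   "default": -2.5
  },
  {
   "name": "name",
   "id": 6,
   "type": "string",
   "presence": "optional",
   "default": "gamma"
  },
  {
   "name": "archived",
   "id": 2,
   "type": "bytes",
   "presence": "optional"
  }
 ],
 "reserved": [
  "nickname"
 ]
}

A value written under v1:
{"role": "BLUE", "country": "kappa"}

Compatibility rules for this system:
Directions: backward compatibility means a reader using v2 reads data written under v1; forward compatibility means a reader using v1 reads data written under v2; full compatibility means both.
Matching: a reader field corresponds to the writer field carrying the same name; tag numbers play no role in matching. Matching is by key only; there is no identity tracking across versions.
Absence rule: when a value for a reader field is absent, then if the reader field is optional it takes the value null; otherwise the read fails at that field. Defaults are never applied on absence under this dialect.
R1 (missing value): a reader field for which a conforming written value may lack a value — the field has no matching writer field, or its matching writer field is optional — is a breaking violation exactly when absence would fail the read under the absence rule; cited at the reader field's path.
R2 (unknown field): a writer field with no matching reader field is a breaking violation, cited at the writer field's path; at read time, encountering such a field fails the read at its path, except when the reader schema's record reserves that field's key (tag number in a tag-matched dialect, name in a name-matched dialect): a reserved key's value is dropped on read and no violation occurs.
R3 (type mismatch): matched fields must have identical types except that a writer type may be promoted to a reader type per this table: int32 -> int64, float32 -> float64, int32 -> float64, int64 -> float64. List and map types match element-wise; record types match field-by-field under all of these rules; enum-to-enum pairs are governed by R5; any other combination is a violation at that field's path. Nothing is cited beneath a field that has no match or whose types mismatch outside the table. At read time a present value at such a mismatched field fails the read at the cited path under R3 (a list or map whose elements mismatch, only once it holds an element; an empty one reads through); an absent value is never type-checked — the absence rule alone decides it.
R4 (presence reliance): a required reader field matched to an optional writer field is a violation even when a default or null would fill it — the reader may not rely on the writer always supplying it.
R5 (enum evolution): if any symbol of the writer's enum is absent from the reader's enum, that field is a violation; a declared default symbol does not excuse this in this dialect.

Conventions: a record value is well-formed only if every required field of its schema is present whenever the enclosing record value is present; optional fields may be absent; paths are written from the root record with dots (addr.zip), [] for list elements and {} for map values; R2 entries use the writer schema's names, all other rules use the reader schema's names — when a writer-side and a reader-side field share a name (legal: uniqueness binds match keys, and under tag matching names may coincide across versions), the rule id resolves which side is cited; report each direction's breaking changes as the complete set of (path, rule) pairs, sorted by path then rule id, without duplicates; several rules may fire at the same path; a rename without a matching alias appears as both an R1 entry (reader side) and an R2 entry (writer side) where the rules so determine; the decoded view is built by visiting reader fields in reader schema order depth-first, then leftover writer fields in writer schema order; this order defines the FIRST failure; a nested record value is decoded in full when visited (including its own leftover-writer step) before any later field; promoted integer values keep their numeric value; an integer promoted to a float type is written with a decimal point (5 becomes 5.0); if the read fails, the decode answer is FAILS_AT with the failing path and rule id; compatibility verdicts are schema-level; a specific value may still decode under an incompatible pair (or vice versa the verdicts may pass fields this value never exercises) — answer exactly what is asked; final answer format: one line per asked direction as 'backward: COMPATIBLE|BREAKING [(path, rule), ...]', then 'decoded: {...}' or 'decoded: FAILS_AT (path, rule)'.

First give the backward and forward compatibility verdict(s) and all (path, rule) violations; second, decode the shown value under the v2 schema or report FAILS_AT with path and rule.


backward: BREAKING [(archived, R3), (balance, R1), (balance, R4), (country, R2), (rating, R1), (role, R5)]; forward: BREAKING [(archived, R3), (name, R2), (rating, R2)]; decoded: FAILS_AT (rating, R1)

in Invoice below, arrows point writer -> reader
backward analysis of Invoice with v2 as reader and v1 as writer:
  rating: no writer match
  writer required, Kind -> Kind: reader role maps from writer role
  writer optional, float32 -> float32: reader balance maps from writer balance
  name: no writer match
  writer optional, bool -> bytes: reader archived maps from writer archived
  country (writer side), unknown to reader
  rule R3 violated at archived
  rule R1 violated at balance
  rule R4 violated at balance
  rule R2 violated at country
  rule R1 violated at rating
  rule R5 violated at role
  => 6 violation(s): backward is BREAKING for Invoice
forward analysis of Invoice with v1 as reader and v2 as writer:
  writer required, Kind -> Kind: reader role maps from writer role
  writer required, float32 -> float32: reader balance maps from writer balance
  country: no writer match
  writer optional, bytes -> bool: reader archived maps from writer archived
  rating (writer side), unknown to reader
  name (writer side), unknown to reader
  rule R3 violated at archived
  rule R2 violated at name
  rule R2 violated at rating
  => 3 violation(s): forward is BREAKING for Invoice
decode (reader v2):
  read fails at rating under R1 (no fill)
  => FAILS_AT (rating, R1)


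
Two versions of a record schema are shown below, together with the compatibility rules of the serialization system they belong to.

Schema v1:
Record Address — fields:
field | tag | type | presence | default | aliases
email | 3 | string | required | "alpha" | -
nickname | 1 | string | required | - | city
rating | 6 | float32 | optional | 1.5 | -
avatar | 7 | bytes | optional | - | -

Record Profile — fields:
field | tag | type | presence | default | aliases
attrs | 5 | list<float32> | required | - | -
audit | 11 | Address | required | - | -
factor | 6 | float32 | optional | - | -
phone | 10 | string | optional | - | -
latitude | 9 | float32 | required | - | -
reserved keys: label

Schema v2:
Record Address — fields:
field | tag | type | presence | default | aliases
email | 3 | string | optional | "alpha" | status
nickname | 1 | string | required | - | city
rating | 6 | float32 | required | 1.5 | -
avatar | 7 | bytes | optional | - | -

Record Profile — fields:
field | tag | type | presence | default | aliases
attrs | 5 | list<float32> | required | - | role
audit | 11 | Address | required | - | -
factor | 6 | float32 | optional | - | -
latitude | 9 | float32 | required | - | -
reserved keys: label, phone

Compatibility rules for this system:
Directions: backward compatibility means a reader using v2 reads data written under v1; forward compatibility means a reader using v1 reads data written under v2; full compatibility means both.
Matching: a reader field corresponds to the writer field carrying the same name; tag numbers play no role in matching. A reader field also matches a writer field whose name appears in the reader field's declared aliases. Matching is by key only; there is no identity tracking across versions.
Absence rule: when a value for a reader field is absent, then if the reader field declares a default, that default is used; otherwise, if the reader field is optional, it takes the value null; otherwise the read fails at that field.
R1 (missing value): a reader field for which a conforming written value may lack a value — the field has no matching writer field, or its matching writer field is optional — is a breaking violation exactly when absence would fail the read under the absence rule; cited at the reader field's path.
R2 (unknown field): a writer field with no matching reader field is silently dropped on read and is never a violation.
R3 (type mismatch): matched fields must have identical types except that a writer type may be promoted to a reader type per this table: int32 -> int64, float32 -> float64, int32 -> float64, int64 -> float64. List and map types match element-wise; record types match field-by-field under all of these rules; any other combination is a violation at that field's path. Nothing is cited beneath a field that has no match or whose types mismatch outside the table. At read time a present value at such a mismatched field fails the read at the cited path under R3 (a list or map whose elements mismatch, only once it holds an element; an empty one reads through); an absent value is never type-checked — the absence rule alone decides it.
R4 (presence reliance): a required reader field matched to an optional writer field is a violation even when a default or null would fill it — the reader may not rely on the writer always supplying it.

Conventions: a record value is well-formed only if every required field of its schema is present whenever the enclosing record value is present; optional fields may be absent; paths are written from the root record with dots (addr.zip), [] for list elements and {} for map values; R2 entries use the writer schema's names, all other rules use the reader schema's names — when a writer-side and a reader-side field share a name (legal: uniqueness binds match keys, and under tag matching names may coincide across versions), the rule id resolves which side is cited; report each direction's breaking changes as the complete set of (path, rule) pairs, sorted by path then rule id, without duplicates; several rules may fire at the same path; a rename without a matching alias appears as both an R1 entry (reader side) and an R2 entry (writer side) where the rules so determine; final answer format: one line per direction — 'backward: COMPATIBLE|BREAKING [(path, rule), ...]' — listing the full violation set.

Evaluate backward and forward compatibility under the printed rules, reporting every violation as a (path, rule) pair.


backward: BREAKING [(audit.rating, R4)]; forward: BREAKING [(audit.email, R4)]

in Profile below, arrows point writer -> reader
checking backward for Profile: reader v2 against writer v1:
  attrs: list<float32> -> list<float32>, writer required; from attrs
  audit: Address -> Address, writer required; from audit
  factor: float32 -> float32, writer optional; from factor
  latitude: float32 -> float32, writer required; from latitude
  phone (writer side), unknown to reader
  audit.email: string -> string, writer required; from audit.email
  audit.nickname: string -> string, writer required; from audit.nickname
  audit.rating: float32 -> float32, writer optional; from audit.rating
  audit.avatar: bytes -> bytes, writer optional; from audit.avatar
  R4 fires at audit.rating
  => backward verdict for Profile: BREAKING, 1 violation(s)
checking forward for Profile: reader v1 against writer v2:
  attrs: list<float32> -> list<float32>, writer required; from attrs
  audit: Address -> Address, writer required; from audit
  factor: float32 -> float32, writer optional; from factor
  phone: no writer-side match
  latitude: float32 -> float32, writer required; from latitude
  audit.email: string -> string, writer optional; from audit.email
  audit.nickname: string -> string, writer required; from audit.nickname
  audit.rating: float32 -> float32, writer required; from audit.rating
  audit.avatar: bytes -> bytes, writer optional; from audit.avatar
  R4 fires at audit.email
  => forward verdict for Profile: BREAKING, 1 violation(s)


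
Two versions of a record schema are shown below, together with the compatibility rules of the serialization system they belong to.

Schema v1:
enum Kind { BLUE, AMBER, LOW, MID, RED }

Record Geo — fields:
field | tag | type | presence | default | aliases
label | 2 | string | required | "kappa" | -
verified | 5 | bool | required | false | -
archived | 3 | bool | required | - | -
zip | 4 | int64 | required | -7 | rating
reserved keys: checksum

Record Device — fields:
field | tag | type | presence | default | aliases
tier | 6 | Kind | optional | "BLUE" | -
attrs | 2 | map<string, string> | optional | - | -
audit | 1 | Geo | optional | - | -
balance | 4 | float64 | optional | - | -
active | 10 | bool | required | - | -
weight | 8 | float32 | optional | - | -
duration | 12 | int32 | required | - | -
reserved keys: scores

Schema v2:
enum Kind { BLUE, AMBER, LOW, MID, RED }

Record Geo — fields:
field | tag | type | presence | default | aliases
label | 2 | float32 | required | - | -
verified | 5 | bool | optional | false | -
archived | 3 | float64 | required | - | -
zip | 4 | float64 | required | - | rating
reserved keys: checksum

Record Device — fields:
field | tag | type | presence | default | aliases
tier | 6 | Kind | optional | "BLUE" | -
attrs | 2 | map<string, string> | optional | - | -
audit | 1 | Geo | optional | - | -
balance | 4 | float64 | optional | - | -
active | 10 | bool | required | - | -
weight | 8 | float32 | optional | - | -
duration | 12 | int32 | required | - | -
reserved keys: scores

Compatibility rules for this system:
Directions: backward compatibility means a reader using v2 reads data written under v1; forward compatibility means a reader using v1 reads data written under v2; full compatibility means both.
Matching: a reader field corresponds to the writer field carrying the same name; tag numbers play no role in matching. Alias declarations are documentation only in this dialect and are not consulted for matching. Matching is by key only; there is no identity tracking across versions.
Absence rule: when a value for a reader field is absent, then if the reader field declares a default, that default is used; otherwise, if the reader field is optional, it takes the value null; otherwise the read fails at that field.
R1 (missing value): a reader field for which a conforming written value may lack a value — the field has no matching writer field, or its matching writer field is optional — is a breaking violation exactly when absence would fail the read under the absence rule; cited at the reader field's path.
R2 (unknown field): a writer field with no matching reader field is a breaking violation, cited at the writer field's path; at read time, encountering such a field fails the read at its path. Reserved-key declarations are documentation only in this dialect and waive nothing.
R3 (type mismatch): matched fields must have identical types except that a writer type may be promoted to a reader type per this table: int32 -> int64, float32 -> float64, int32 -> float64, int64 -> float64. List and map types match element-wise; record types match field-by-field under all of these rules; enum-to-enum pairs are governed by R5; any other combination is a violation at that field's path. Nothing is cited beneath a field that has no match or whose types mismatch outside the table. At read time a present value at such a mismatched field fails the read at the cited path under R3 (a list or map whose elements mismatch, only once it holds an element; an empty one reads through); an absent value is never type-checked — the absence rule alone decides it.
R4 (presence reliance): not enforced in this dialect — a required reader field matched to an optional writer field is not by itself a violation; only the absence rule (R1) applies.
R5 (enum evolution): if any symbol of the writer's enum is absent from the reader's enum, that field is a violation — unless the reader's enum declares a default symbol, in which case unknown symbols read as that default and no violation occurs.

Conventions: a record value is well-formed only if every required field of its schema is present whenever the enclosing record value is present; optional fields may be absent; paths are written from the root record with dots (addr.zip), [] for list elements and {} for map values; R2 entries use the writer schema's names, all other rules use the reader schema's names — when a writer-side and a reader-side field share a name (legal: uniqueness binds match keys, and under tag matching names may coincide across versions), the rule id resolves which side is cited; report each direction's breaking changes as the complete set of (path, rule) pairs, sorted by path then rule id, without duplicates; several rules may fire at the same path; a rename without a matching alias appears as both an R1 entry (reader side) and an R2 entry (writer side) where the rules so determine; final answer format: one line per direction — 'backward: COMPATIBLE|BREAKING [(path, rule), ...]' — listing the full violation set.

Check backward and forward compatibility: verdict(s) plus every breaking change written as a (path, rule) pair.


backward: BREAKING [(audit.archived, R3), (audit.label, R3)]; forward: BREAKING [(audit.archived, R3), (audit.label, R3), (audit.zip, R3)]

each type pair in Device: writer, then reader
checking backward for Device: reader v2 against writer v1:
  tier: Kind -> Kind, writer optional; from tier
  attrs: map<string, string> -> map<string, string>, writer optional; from attrs
  audit: Geo -> Geo, writer optional; from audit
  balance: float64 -> float64, writer optional; from balance
  active: bool -> bool, writer required; from active
  weight: float32 -> float32, writer optional; from weight
  duration: int32 -> int32, writer required; from duration
  audit.label: string -> float32, writer required; from audit.label
  audit.verified: bool -> bool, writer required; from audit.verified
  audit.archived: bool -> float64, writer required; from audit.archived
  audit.zip: int64 -> float64, writer required; from audit.zip
  R3 fires at audit.archived
  R3 fires at audit.label
  => 2 violation(s): backward is BREAKING for Device
checking forward for Device: reader v1 against writer v2:
  tier: Kind -> Kind, writer optional; from tier
  attrs: map<string, string> -> map<string, string>, writer optional; from attrs
  audit: Geo -> Geo, writer optional; from audit
  balance: float64 -> float64, writer optional; from balance
  active: bool -> bool, writer required; from active
  weight: float32 -> float32, writer optional; from weight
  duration: int32 -> int32, writer required; from duration
  audit.label: float32 -> string, writer required; from audit.label
  audit.verified: bool -> bool, writer optional; from audit.verified
  audit.archived: float64 -> bool, writer required; from audit.archived
  audit.zip: float64 -> int64, writer required; from audit.zip
  R3 fires at audit.archived
  R3 fires at audit.label
  R3 fires at audit.zip
  => 3 violation(s): forward is BREAKING for Device
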